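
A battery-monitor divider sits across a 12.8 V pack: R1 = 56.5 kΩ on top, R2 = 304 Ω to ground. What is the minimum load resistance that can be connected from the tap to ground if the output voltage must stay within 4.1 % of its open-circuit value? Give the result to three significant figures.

R_L(min) ≈ 7.07 kΩ

Output resistance R_th = R1‖R2 = (56500 × 304)/56800 = 302.4 Ω.
The fractional drop is R_th/(R_th + R_L); requiring this ≤ 0.0410 gives R_L ≥ R_th(1/0.0410 − 1) = 302.4 × 23.39 = 7.07 kΩ.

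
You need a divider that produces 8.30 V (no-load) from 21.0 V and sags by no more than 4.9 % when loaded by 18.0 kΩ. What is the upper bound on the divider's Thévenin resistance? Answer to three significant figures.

Loading drop = R_th/(R_th + R_L) ≤ 0.0490, so R_th ≤ R_L · ε/(1−ε) = 18.0 kΩ × 0.0490/0.9510 = 927 Ω.

R_th ≤ 927 Ω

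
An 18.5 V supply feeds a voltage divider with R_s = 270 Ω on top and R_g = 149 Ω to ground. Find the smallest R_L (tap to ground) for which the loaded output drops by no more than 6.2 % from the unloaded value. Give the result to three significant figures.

R_L(min) ≈ 1.45 kΩ

Output resistance R_th = R_s‖R_g = (270 × 149)/419.0 = 96.01 Ω.
The fractional drop is R_th/(R_th + R_L); requiring this ≤ 0.0620 gives R_L ≥ R_th(1/0.0620 − 1) = 96.01 × 15.13 = 1.45 kΩ.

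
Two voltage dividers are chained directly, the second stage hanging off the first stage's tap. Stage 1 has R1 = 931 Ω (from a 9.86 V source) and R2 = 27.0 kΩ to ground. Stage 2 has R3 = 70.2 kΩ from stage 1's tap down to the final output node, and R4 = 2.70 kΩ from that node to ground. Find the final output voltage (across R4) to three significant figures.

Stage 2 presents R3+R4 = 72900 Ω as a load on stage 1's tap.
Stage 1's lower leg becomes R2‖(R3+R4) = 19700 Ω, so V_mid = 9.86 × 19700/20630 = 9.415 V.
Stage 2 is itself unloaded: V_out = V_mid × R4/(R3+R4) = 9.415 × 2700/72900 = 0.349 V.

V_out ≈ 0.349 V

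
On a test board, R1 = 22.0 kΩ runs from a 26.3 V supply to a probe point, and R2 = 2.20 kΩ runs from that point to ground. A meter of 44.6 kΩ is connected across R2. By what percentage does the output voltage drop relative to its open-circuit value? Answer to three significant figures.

The divider's output (Thévenin) resistance is R1‖R2 = 2.000 kΩ.
Fractional drop under load = R_th/(R_th + R_L) = 2.000 / (2.000 + 44.6) = 0.04292.
So the output falls by 4.29 %.

4.29 %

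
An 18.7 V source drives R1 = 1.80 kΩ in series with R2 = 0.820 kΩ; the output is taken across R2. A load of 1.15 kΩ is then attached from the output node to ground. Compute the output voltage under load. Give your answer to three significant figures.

V_out ≈ 3.93 V

The load sits in parallel with R2: R2‖R_L = (820 × 1150) / (820 + 1150) = 478.7 Ω.
V_out = 18.7 × 478.7 / (1800 + 478.7) = 18.7 × 478.7/2279 = 3.93 V.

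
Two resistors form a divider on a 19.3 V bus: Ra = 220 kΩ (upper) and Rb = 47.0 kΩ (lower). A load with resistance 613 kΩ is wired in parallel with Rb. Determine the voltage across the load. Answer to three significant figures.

V_out ≈ 3.20 V

The load sits in parallel with Rb: Rb‖R_L = (47.0 × 613) / (47.0 + 613) = 43.65 kΩ.
V_out = 19.3 × 43.65 / (220 + 43.65) = 19.3 × 43.65/263.7 = 3.20 V.
(Unloaded it would have been 3.40 V.)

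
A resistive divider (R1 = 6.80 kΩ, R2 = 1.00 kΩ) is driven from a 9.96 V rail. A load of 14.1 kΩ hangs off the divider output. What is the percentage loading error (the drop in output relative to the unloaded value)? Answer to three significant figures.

The divider's output (Thévenin) resistance is R1‖R2 = 0.8718 kΩ.
Fractional drop under load = R_th/(R_th + R_L) = 0.8718 / (0.8718 + 14.1) = 0.05823.
So the output falls by 5.82 %.

5.82 %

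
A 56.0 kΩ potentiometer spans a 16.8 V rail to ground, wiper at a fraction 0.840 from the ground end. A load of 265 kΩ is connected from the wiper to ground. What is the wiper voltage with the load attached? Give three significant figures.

V ≈ 13.7 V

The wiper splits the pot into (1−α)R = 8.960 kΩ above and αR = 47.04 kΩ below.
Lower section ‖ load = 39.95 kΩ.
V_wiper = 16.8 × 39.95/(8.960 + 39.95) = 13.7 V.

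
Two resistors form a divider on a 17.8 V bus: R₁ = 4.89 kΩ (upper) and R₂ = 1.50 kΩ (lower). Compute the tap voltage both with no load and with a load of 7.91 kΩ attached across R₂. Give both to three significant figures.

Open-circuit: V = 17.8 × 1.50/(4.89 + 1.50) = 4.18 V.
With the load, R₂ becomes R₂‖R_L = 1.261 kΩ, so V = 17.8 × 1.261/6.151 = 3.65 V.

Unloaded: 4.18 V; loaded: 3.65 V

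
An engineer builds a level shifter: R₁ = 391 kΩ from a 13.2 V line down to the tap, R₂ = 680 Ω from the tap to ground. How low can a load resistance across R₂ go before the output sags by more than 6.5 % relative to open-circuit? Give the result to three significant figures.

R_L(min) ≈ 9.76 kΩ

Output resistance R_th = R₁‖R₂ = (391000 × 680)/391700 = 678.8 Ω.
The fractional drop is R_th/(R_th + R_L); requiring this ≤ 0.0650 gives R_L ≥ R_th(1/0.0650 − 1) = 678.8 × 14.38 = 9.76 kΩ.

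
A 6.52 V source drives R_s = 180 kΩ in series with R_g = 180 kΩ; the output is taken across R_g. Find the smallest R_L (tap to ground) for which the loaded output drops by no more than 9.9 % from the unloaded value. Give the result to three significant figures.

R_L(min) ≈ 819 kΩ

Output resistance R_th = R_s‖R_g = (180 × 180)/360.0 = 90.00 kΩ.
The fractional drop is R_th/(R_th + R_L); requiring this ≤ 0.0990 gives R_L ≥ R_th(1/0.0990 − 1) = 90.00 × 9.101 = 819 kΩ.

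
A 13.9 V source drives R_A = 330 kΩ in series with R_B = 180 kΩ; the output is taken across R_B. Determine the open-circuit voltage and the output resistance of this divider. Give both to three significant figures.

V_th = 4.91 V, R_th = 116 kΩ

V_th is the open-circuit tap voltage: 13.9 × 180/(330 + 180) = 4.91 V.
With the supply zeroed, R_A and R_B appear in parallel from the tap: R_th = R_A‖R_B = (330 × 180)/510.0 = 116 kΩ.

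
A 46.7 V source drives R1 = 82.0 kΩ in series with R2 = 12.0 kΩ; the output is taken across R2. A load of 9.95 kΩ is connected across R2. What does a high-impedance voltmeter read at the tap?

The load sits in parallel with R2: R2‖R_L = (12.0 × 9.95) / (12.0 + 9.95) = 5.440 kΩ.
V_out = 46.7 × 5.440 / (82.0 + 5.440) = 46.7 × 5.440/87.44 = 2.91 V.
(Unloaded it would have been 5.96 V.)

V_out ≈ 2.91 V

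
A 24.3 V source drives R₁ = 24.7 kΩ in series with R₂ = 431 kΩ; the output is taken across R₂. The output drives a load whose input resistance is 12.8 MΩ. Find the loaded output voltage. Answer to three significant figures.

V_out ≈ 22.9 V

The load sits in parallel with R₂: R₂‖R_L = (431 × 12800) / (431 + 12800) = 417.0 kΩ.
V_out = 24.3 × 417.0 / (24.7 + 417.0) = 24.3 × 417.0/441.7 = 22.9 V.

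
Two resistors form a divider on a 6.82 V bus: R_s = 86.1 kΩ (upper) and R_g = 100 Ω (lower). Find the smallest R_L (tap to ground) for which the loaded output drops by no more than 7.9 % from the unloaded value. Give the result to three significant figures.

R_L(min) ≈ 1.16 kΩ

Output resistance R_th = R_s‖R_g = (86100 × 100)/86200 = 99.88 Ω.
The fractional drop is R_th/(R_th + R_L); requiring this ≤ 0.0790 gives R_L ≥ R_th(1/0.0790 − 1) = 99.88 × 11.66 = 1.16 kΩ.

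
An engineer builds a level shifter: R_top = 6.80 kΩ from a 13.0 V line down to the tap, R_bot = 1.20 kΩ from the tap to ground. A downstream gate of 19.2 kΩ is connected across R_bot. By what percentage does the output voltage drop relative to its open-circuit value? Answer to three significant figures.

5.04 %

The divider's output (Thévenin) resistance is R_top‖R_bot = 1.020 kΩ.
Fractional drop under load = R_th/(R_th + R_L) = 1.020 / (1.020 + 19.2) = 0.05045.
So the output falls by 5.04 %.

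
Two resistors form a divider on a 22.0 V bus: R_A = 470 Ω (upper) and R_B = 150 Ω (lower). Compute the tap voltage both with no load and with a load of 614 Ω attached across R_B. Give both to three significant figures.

Unloaded: 5.32 V; loaded: 4.49 V

Open-circuit: V = 22.0 × 150/(470 + 150) = 5.32 V.
With the load, R_B becomes R_B‖R_L = 120.5 Ω, so V = 22.0 × 120.5/590.5 = 4.49 V.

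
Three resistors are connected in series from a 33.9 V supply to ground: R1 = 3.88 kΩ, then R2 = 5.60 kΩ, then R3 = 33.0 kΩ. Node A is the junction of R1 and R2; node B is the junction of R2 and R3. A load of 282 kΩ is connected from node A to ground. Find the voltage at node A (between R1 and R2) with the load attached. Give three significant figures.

V ≈ 30.4 V

Below node A the series string R2+R3 = 38.60 kΩ sits in parallel with the 282 kΩ load: 33.95 kΩ.
V_A = 33.9 × 33.95/(3.88 + 33.95) = 30.4 V.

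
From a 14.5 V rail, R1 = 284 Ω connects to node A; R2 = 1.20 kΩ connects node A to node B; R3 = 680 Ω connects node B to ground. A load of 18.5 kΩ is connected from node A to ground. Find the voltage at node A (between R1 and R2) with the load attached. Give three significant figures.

Below node A the series string R2+R3 = 1880 Ω sits in parallel with the 18500 Ω load: 1707 Ω.
V_A = 14.5 × 1707/(284 + 1707) = 12.4 V.

V ≈ 12.4 V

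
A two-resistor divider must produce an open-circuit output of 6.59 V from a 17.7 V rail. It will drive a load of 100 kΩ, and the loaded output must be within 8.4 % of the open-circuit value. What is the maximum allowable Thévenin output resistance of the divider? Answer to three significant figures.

R_th ≤ 9.17 kΩ

Loading drop = R_th/(R_th + R_L) ≤ 0.0840, so R_th ≤ R_L · ε/(1−ε) = 100 kΩ × 0.0840/0.9160 = 9.17 kΩ.
(Any R1, R2 with R2/(R1+R2) = 0.372 and R1‖R2 ≤ 9.17 kΩ will meet the spec.)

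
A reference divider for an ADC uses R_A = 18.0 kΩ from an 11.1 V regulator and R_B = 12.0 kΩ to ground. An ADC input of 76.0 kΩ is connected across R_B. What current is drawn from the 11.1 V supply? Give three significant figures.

I ≈ 0.391 mA

R_B‖R_L = 10.36 kΩ, so the source sees R_A + R_B‖R_L = 28.36 kΩ.
I = 11.1 V / 28.36 kΩ = 0.391 mA.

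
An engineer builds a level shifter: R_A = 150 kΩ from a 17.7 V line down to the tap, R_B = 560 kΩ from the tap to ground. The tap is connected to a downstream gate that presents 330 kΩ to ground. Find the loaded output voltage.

V_out ≈ 10.3 V

The load sits in parallel with R_B: R_B‖R_L = (560 × 330) / (560 + 330) = 207.6 kΩ.
V_out = 17.7 × 207.6 / (150 + 207.6) = 17.7 × 207.6/357.6 = 10.3 V.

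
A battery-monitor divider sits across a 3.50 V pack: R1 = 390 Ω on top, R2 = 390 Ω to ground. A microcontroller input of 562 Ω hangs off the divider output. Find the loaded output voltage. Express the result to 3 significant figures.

V_out ≈ 1.30 V

The load sits in parallel with R2: R2‖R_L = (390 × 562) / (390 + 562) = 230.2 Ω.
V_out = 3.50 × 230.2 / (390 + 230.2) = 3.50 × 230.2/620.2 = 1.30 V.
(Unloaded it would have been 1.75 V.)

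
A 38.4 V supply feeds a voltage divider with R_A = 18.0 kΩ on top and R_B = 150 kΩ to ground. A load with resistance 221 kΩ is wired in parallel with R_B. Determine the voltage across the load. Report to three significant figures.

The load sits in parallel with R_B: R_B‖R_L = (150 × 221) / (150 + 221) = 89.35 kΩ.
V_out = 38.4 × 89.35 / (18.0 + 89.35) = 38.4 × 89.35/107.4 = 32.0 V.

V_out ≈ 32.0 V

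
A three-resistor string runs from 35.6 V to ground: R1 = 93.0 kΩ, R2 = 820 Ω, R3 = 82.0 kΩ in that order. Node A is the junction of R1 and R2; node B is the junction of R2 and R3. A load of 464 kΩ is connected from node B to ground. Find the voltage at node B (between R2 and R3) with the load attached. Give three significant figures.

V ≈ 15.2 V

At node B, R3 is in parallel with the load: R3‖R_L = 69680 Ω.
Below node A the resistance is R2 + (R3‖R_L) = 70500 Ω, so V_A = 35.6 × 70500/163500 = 15.35 V.
Then V_B = V_A × (R3‖R_L)/(R2 + R3‖R_L) = 15.35 × 69680/70500 = 15.2 V.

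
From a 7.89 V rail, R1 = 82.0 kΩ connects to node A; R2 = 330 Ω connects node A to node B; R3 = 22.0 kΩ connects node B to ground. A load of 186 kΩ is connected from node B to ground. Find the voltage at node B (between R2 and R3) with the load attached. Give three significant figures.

At node B, R3 is in parallel with the load: R3‖R_L = 19670 Ω.
Below node A the resistance is R2 + (R3‖R_L) = 20000 Ω, so V_A = 7.89 × 20000/102000 = 1.547 V.
Then V_B = V_A × (R3‖R_L)/(R2 + R3‖R_L) = 1.547 × 19670/20000 = 1.52 V.

V ≈ 1.52 V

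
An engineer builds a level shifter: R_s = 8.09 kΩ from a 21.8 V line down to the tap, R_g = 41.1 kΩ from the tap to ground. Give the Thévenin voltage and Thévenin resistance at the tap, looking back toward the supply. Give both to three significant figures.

V_th = 18.2 V, R_th = 6.76 kΩ

V_th is the open-circuit tap voltage: 21.8 × 41.1/(8.09 + 41.1) = 18.2 V.
With the supply zeroed, R_s and R_g appear in parallel from the tap: R_th = R_s‖R_g = (8.09 × 41.1)/49.19 = 6.76 kΩ.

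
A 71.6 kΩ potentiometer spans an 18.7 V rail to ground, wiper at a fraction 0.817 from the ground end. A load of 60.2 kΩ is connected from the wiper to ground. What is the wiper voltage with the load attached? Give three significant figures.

The wiper splits the pot into (1−α)R = 13.10 kΩ above and αR = 58.50 kΩ below.
Lower section ‖ load = 29.67 kΩ.
V_wiper = 18.7 × 29.67/(13.10 + 29.67) = 13.0 V.

V ≈ 13.0 V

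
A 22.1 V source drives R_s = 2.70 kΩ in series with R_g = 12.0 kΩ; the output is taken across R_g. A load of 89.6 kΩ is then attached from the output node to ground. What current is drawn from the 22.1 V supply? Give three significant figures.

I ≈ 1.66 mA

R_g‖R_L = 10.58 kΩ, so the source sees R_s + R_g‖R_L = 13.28 kΩ.
I = 22.1 V / 13.28 kΩ = 1.66 mA.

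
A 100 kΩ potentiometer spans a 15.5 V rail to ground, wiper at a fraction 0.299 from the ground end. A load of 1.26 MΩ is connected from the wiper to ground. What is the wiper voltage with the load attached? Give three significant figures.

The wiper splits the pot into (1−α)R = 70.10 kΩ above and αR = 29.90 kΩ below.
Lower section ‖ load = 29.21 kΩ.
V_wiper = 15.5 × 29.21/(70.10 + 29.21) = 4.56 V.

V ≈ 4.56 V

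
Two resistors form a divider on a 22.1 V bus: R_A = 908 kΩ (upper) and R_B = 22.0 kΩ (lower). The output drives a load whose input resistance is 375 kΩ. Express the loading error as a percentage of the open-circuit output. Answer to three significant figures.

5.42 %

The divider's output (Thévenin) resistance is R_A‖R_B = 21.48 kΩ.
Fractional drop under load = R_th/(R_th + R_L) = 21.48 / (21.48 + 375) = 0.05418.
So the output falls by 5.42 %.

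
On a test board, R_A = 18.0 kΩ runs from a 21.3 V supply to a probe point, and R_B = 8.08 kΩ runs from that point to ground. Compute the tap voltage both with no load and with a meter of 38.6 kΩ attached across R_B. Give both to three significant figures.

Unloaded: 6.60 V; loaded: 5.77 V

Open-circuit: V = 21.3 × 8.08/(18.0 + 8.08) = 6.60 V.
With the load, R_B becomes R_B‖R_L = 6.681 kΩ, so V = 21.3 × 6.681/24.68 = 5.77 V.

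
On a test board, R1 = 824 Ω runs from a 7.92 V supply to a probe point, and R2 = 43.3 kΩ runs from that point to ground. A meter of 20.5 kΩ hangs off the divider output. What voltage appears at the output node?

The load sits in parallel with R2: R2‖R_L = (43300 × 20500) / (43300 + 20500) = 13910 Ω.
V_out = 7.92 × 13910 / (824 + 13910) = 7.92 × 13910/14740 = 7.48 V.

V_out ≈ 7.48 V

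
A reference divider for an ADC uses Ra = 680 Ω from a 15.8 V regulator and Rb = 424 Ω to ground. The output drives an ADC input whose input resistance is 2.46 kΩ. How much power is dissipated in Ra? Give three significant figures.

Total resistance from the source is Ra + (Rb‖R_L) = 1042 Ω, so I = 15.8/1042 Ω = 15.17 mA.
P = I²·Ra = (15.17 mA)² × 680 Ω = 156 mW.

P ≈ 156 mW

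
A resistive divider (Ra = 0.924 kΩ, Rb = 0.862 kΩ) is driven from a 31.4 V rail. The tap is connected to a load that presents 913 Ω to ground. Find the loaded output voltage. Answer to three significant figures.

V_out ≈ 10.2 V

The load sits in parallel with Rb: Rb‖R_L = (862 × 913) / (862 + 913) = 443.4 Ω.
V_out = 31.4 × 443.4 / (924 + 443.4) = 31.4 × 443.4/1367 = 10.2 V.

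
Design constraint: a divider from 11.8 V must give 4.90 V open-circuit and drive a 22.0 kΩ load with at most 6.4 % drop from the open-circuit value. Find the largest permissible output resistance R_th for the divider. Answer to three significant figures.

R_th ≤ 1.50 kΩ

Loading drop = R_th/(R_th + R_L) ≤ 0.0640, so R_th ≤ R_L · ε/(1−ε) = 22.0 kΩ × 0.0640/0.9360 = 1.50 kΩ.
(Any R1, R2 with R2/(R1+R2) = 0.415 and R1‖R2 ≤ 1.50 kΩ will meet the spec.)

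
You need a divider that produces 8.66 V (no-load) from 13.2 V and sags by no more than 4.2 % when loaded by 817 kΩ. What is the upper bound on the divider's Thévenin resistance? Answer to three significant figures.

R_th ≤ 35.8 kΩ

Loading drop = R_th/(R_th + R_L) ≤ 0.0420, so R_th ≤ R_L · ε/(1−ε) = 817 kΩ × 0.0420/0.9580 = 35.8 kΩ.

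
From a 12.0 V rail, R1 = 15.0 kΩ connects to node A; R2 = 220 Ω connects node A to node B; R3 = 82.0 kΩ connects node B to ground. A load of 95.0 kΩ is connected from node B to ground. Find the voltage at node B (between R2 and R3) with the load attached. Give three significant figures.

V ≈ 8.92 V

At node B, R3 is in parallel with the load: R3‖R_L = 44010 Ω.
Below node A the resistance is R2 + (R3‖R_L) = 44230 Ω, so V_A = 12.0 × 44230/59230 = 8.961 V.
Then V_B = V_A × (R3‖R_L)/(R2 + R3‖R_L) = 8.961 × 44010/44230 = 8.92 V.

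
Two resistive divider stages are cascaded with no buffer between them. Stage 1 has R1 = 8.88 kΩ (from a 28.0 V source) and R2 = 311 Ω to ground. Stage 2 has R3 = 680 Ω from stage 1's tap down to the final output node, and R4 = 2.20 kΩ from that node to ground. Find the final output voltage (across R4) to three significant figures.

Stage 2 presents R3+R4 = 2880 Ω as a load on stage 1's tap.
Stage 1's lower leg becomes R2‖(R3+R4) = 280.7 Ω, so V_mid = 28.0 × 280.7/9161 = 0.8579 V.
Stage 2 is itself unloaded: V_out = V_mid × R4/(R3+R4) = 0.8579 × 2200/2880 = 0.655 V.

V_out ≈ 0.655 V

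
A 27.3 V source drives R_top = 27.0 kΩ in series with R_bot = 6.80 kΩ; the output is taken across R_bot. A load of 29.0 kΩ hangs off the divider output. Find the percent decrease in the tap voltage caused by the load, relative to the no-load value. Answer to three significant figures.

15.8 %

The divider's output (Thévenin) resistance is R_top‖R_bot = 5.432 kΩ.
Fractional drop under load = R_th/(R_th + R_L) = 5.432 / (5.432 + 29.0) = 0.1578.
So the output falls by 15.8 %.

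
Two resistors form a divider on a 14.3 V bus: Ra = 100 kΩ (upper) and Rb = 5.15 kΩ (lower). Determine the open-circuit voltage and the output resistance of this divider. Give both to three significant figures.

V_th = 0.700 V, R_th = 4.90 kΩ

V_th is the open-circuit tap voltage: 14.3 × 5.15/(100 + 5.15) = 0.700 V.
With the supply zeroed, Ra and Rb appear in parallel from the tap: R_th = Ra‖Rb = (100 × 5.15)/105.2 = 4.90 kΩ.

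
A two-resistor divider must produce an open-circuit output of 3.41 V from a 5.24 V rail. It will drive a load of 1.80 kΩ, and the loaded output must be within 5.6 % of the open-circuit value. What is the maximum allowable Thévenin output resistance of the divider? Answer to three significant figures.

Loading drop = R_th/(R_th + R_L) ≤ 0.0560, so R_th ≤ R_L · ε/(1−ε) = 1.80 kΩ × 0.0560/0.9440 = 107 Ω.

R_th ≤ 107 Ω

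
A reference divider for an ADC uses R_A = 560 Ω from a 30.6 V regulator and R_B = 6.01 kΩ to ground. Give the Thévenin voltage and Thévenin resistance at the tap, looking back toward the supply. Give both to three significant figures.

V_th is the open-circuit tap voltage: 30.6 × 6010/(560 + 6010) = 28.0 V.
With the supply zeroed, R_A and R_B appear in parallel from the tap: R_th = R_A‖R_B = (560 × 6010)/6570 = 512 Ω.

V_th = 28.0 V, R_th = 512 Ω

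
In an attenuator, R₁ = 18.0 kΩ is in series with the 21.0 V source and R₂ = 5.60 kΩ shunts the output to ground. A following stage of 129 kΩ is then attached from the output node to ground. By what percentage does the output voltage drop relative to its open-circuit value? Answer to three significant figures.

3.20 %

The divider's output (Thévenin) resistance is R₁‖R₂ = 4.271 kΩ.
Fractional drop under load = R_th/(R_th + R_L) = 4.271 / (4.271 + 129) = 0.03205.
So the output falls by 3.20 %.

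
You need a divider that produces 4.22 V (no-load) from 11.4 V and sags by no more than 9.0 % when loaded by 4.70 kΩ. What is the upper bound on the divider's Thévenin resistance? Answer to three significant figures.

Loading drop = R_th/(R_th + R_L) ≤ 0.0900, so R_th ≤ R_L · ε/(1−ε) = 4.70 kΩ × 0.0900/0.9100 = 465 Ω.
(Any R1, R2 with R2/(R1+R2) = 0.370 and R1‖R2 ≤ 465 Ω will meet the spec.)

R_th ≤ 465 Ω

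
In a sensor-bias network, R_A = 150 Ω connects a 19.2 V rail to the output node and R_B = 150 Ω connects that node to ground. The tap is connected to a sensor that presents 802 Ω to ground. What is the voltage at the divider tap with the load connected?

V_out ≈ 8.78 V

The load sits in parallel with R_B: R_B‖R_L = (150 × 802) / (150 + 802) = 126.4 Ω.
V_out = 19.2 × 126.4 / (150 + 126.4) = 19.2 × 126.4/276.4 = 8.78 V.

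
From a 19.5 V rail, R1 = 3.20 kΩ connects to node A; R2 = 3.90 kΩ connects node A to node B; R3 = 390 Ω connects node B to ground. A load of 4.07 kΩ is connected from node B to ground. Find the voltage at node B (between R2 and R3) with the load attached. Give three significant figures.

At node B, R3 is in parallel with the load: R3‖R_L = 355.9 Ω.
Below node A the resistance is R2 + (R3‖R_L) = 4256 Ω, so V_A = 19.5 × 4256/7456 = 11.13 V.
Then V_B = V_A × (R3‖R_L)/(R2 + R3‖R_L) = 11.13 × 355.9/4256 = 0.931 V.

V ≈ 0.931 V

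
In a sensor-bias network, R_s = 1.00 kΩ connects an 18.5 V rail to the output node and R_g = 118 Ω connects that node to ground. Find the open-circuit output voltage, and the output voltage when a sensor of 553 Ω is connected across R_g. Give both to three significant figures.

Unloaded: 1.95 V; loaded: 1.64 V

Open-circuit: V = 18.5 × 118/(1000 + 118) = 1.95 V.
With the load, R_g becomes R_g‖R_L = 97.25 Ω, so V = 18.5 × 97.25/1097 = 1.64 V.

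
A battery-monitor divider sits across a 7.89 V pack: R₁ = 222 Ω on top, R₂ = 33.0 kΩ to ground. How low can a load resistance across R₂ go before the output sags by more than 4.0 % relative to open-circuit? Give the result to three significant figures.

R_L(min) ≈ 5.29 kΩ

Output resistance R_th = R₁‖R₂ = (222 × 33000)/33220 = 220.5 Ω.
The fractional drop is R_th/(R_th + R_L); requiring this ≤ 0.0400 gives R_L ≥ R_th(1/0.0400 − 1) = 220.5 × 24.00 = 5.29 kΩ.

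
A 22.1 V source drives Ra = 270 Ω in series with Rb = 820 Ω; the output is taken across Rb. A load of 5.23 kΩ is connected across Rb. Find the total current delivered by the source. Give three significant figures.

I ≈ 22.6 mA

Rb‖R_L = 708.9 Ω, so the source sees Ra + Rb‖R_L = 978.9 Ω.
I = 22.1 V / 978.9 Ω = 22.6 mA.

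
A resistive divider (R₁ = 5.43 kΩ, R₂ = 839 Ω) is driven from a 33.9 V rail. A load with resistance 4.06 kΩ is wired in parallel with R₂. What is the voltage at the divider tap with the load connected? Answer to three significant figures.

The load sits in parallel with R₂: R₂‖R_L = (839 × 4060) / (839 + 4060) = 695.3 Ω.
V_out = 33.9 × 695.3 / (5430 + 695.3) = 33.9 × 695.3/6125 = 3.85 V.

V_out ≈ 3.85 V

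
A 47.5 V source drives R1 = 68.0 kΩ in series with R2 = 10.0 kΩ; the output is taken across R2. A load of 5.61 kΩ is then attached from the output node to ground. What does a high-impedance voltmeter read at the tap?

The load sits in parallel with R2: R2‖R_L = (10.0 × 5.61) / (10.0 + 5.61) = 3.594 kΩ.
V_out = 47.5 × 3.594 / (68.0 + 3.594) = 47.5 × 3.594/71.59 = 2.38 V.

V_out ≈ 2.38 V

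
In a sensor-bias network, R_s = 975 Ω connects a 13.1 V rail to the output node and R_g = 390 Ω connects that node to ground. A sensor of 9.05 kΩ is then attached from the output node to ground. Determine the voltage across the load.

The load sits in parallel with R_g: R_g‖R_L = (390 × 9050) / (390 + 9050) = 373.9 Ω.
V_out = 13.1 × 373.9 / (975 + 373.9) = 13.1 × 373.9/1349 = 3.63 V.
(Unloaded it would have been 3.74 V.)

V_out ≈ 3.63 V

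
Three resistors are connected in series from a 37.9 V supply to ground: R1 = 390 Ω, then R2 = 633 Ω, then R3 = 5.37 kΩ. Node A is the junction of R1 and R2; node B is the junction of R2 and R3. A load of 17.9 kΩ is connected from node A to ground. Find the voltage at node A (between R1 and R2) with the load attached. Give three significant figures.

Below node A the series string R2+R3 = 6003 Ω sits in parallel with the 17900 Ω load: 4495 Ω.
V_A = 37.9 × 4495/(390 + 4495) = 34.9 V.

V ≈ 34.9 V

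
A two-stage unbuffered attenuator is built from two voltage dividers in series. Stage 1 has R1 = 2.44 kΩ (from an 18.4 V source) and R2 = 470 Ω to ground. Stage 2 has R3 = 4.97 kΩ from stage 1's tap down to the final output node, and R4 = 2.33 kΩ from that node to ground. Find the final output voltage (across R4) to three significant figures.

Stage 2 presents R3+R4 = 7300 Ω as a load on stage 1's tap.
Stage 1's lower leg becomes R2‖(R3+R4) = 441.6 Ω, so V_mid = 18.4 × 441.6/2882 = 2.820 V.
Stage 2 is itself unloaded: V_out = V_mid × R4/(R3+R4) = 2.820 × 2330/7300 = 0.900 V.

V_out ≈ 0.900 V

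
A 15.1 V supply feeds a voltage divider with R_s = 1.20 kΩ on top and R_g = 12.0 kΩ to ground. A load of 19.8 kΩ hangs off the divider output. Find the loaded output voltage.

V_out ≈ 13.0 V

The load sits in parallel with R_g: R_g‖R_L = (12.0 × 19.8) / (12.0 + 19.8) = 7.472 kΩ.
V_out = 15.1 × 7.472 / (1.20 + 7.472) = 15.1 × 7.472/8.672 = 13.0 V.
(Unloaded it would have been 13.7 V.)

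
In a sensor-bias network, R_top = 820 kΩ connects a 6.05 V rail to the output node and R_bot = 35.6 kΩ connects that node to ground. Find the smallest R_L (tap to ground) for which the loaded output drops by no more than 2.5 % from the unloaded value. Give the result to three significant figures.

R_L(min) ≈ 1.33 MΩ

Output resistance R_th = R_top‖R_bot = (820 × 35.6)/855.6 = 34.12 kΩ.
The fractional drop is R_th/(R_th + R_L); requiring this ≤ 0.0250 gives R_L ≥ R_th(1/0.0250 − 1) = 34.12 × 39.00 = 1.33 MΩ.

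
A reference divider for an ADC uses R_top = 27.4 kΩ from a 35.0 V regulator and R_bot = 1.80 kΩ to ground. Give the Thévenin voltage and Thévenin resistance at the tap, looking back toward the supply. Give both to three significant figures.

V_th is the open-circuit tap voltage: 35.0 × 1.80/(27.4 + 1.80) = 2.16 V.
With the supply zeroed, R_top and R_bot appear in parallel from the tap: R_th = R_top‖R_bot = (27.4 × 1.80)/29.20 = 1.69 kΩ.

V_th = 2.16 V, R_th = 1.69 kΩ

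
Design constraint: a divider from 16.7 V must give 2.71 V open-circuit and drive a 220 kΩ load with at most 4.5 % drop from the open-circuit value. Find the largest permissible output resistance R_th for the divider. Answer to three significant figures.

Loading drop = R_th/(R_th + R_L) ≤ 0.0450, so R_th ≤ R_L · ε/(1−ε) = 220 kΩ × 0.0450/0.9550 = 10.4 kΩ.

R_th ≤ 10.4 kΩ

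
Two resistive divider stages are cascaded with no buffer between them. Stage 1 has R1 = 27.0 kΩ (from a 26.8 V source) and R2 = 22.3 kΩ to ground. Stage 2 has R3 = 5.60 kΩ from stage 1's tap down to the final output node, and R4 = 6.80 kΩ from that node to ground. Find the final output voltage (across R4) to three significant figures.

V_out ≈ 3.35 V

Stage 2 presents R3+R4 = 12.40 kΩ as a load on stage 1's tap.
Stage 1's lower leg becomes R2‖(R3+R4) = 7.969 kΩ, so V_mid = 26.8 × 7.969/34.97 = 6.107 V.
Stage 2 is itself unloaded: V_out = V_mid × R4/(R3+R4) = 6.107 × 6.80/12.40 = 3.35 V.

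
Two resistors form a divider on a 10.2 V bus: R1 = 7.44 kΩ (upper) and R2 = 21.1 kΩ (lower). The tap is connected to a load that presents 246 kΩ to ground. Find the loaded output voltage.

V_out ≈ 7.38 V

The load sits in parallel with R2: R2‖R_L = (21.1 × 246) / (21.1 + 246) = 19.43 kΩ.
V_out = 10.2 × 19.43 / (7.44 + 19.43) = 10.2 × 19.43/26.87 = 7.38 V.
(Unloaded it would have been 7.54 V.)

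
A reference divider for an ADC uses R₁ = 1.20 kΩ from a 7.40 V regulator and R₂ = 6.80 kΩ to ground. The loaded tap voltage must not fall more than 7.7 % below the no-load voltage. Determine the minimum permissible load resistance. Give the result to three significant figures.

R_L(min) ≈ 12.2 kΩ

Output resistance R_th = R₁‖R₂ = (1.20 × 6.80)/8.000 = 1.020 kΩ.
The fractional drop is R_th/(R_th + R_L); requiring this ≤ 0.0770 gives R_L ≥ R_th(1/0.0770 − 1) = 1.020 × 11.99 = 12.2 kΩ.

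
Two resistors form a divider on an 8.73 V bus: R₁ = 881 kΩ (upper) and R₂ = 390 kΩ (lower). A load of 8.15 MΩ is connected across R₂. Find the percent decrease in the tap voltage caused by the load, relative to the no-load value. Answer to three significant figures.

3.21 %

The divider's output (Thévenin) resistance is R₁‖R₂ = 270.3 kΩ.
Fractional drop under load = R_th/(R_th + R_L) = 270.3 / (270.3 + 8150) = 0.03210.
So the output falls by 3.21 %.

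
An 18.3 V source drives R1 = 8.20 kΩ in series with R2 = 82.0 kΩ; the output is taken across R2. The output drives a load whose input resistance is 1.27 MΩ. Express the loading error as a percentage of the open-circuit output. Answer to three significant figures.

0.584 %

The divider's output (Thévenin) resistance is R1‖R2 = 7.455 kΩ.
Fractional drop under load = R_th/(R_th + R_L) = 7.455 / (7.455 + 1270) = 0.005835.
So the output falls by 0.584 %.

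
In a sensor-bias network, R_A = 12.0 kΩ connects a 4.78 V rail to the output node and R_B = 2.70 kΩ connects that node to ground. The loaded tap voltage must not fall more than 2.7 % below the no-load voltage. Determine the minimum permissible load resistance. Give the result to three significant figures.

R_L(min) ≈ 79.4 kΩ

Output resistance R_th = R_A‖R_B = (12.0 × 2.70)/14.70 = 2.204 kΩ.
The fractional drop is R_th/(R_th + R_L); requiring this ≤ 0.0270 gives R_L ≥ R_th(1/0.0270 − 1) = 2.204 × 36.04 = 79.4 kΩ.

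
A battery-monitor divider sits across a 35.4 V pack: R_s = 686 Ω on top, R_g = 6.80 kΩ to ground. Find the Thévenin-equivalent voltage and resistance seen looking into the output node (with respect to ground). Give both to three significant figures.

V_th = 32.2 V, R_th = 623 Ω

V_th is the open-circuit tap voltage: 35.4 × 6800/(686 + 6800) = 32.2 V.
With the supply zeroed, R_s and R_g appear in parallel from the tap: R_th = R_s‖R_g = (686 × 6800)/7486 = 623 Ω.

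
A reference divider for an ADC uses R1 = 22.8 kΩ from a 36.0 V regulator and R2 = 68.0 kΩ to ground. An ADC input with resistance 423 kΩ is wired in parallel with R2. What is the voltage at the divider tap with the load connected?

V_out ≈ 25.9 V

The load sits in parallel with R2: R2‖R_L = (68.0 × 423) / (68.0 + 423) = 58.58 kΩ.
V_out = 36.0 × 58.58 / (22.8 + 58.58) = 36.0 × 58.58/81.38 = 25.9 V.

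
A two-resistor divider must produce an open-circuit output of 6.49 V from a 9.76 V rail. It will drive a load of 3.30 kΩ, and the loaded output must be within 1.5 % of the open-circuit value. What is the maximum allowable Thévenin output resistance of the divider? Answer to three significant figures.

Loading drop = R_th/(R_th + R_L) ≤ 0.0150, so R_th ≤ R_L · ε/(1−ε) = 3.30 kΩ × 0.0150/0.9850 = 50.3 Ω.

R_th ≤ 50.3 Ω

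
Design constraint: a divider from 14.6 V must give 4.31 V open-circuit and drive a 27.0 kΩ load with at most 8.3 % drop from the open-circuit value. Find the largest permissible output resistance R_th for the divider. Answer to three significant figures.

Loading drop = R_th/(R_th + R_L) ≤ 0.0830, so R_th ≤ R_L · ε/(1−ε) = 27.0 kΩ × 0.0830/0.9170 = 2.44 kΩ.

R_th ≤ 2.44 kΩ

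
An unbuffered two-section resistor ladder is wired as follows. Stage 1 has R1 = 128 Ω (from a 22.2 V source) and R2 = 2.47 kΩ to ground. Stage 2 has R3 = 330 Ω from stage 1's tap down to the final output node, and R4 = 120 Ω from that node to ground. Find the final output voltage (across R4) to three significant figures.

V_out ≈ 4.43 V

Stage 2 presents R3+R4 = 450.0 Ω as a load on stage 1's tap.
Stage 1's lower leg becomes R2‖(R3+R4) = 380.7 Ω, so V_mid = 22.2 × 380.7/508.7 = 16.61 V.
Stage 2 is itself unloaded: V_out = V_mid × R4/(R3+R4) = 16.61 × 120/450.0 = 4.43 V.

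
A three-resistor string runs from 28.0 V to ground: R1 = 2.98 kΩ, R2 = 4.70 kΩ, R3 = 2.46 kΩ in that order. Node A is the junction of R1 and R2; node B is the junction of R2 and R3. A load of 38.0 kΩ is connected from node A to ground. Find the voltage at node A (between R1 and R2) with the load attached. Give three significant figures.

V ≈ 18.7 V

Below node A the series string R2+R3 = 7.160 kΩ sits in parallel with the 38.0 kΩ load: 6.025 kΩ.
V_A = 28.0 × 6.025/(2.98 + 6.025) = 18.7 V.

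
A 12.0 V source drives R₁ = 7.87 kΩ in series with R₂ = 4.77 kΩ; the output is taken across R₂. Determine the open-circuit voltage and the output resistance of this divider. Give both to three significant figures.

V_th = 4.53 V, R_th = 2.97 kΩ

V_th is the open-circuit tap voltage: 12.0 × 4.77/(7.87 + 4.77) = 4.53 V.
With the supply zeroed, R₁ and R₂ appear in parallel from the tap: R_th = R₁‖R₂ = (7.87 × 4.77)/12.64 = 2.97 kΩ.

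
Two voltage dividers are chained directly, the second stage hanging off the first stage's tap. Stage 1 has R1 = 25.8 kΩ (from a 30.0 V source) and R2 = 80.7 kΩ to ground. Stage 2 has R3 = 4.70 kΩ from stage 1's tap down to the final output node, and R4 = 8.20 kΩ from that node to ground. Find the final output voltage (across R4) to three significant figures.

V_out ≈ 5.74 V

Stage 2 presents R3+R4 = 12.90 kΩ as a load on stage 1's tap.
Stage 1's lower leg becomes R2‖(R3+R4) = 11.12 kΩ, so V_mid = 30.0 × 11.12/36.92 = 9.037 V.
Stage 2 is itself unloaded: V_out = V_mid × R4/(R3+R4) = 9.037 × 8.20/12.90 = 5.74 V.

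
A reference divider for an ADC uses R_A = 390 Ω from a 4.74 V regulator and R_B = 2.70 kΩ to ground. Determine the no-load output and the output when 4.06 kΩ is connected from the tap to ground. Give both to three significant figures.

Unloaded: 4.14 V; loaded: 3.82 V

Open-circuit: V = 4.74 × 2700/(390 + 2700) = 4.14 V.
With the load, R_B becomes R_B‖R_L = 1622 Ω, so V = 4.74 × 1622/2012 = 3.82 V.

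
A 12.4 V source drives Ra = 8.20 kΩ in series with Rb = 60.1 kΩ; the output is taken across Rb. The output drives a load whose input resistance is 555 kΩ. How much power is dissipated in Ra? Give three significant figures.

P ≈ 0.324 mW

Total resistance from the source is Ra + (Rb‖R_L) = 62.43 kΩ, so I = 12.4/62.43 kΩ = 0.1986 mA.
P = I²·Ra = (0.1986 mA)² × 8.20 kΩ = 0.324 mW.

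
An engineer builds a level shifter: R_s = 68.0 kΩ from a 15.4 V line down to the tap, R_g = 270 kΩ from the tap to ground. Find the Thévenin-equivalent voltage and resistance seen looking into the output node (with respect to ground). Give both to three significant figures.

V_th is the open-circuit tap voltage: 15.4 × 270/(68.0 + 270) = 12.3 V.
With the supply zeroed, R_s and R_g appear in parallel from the tap: R_th = R_s‖R_g = (68.0 × 270)/338.0 = 54.3 kΩ.

V_th = 12.3 V, R_th = 54.3 kΩ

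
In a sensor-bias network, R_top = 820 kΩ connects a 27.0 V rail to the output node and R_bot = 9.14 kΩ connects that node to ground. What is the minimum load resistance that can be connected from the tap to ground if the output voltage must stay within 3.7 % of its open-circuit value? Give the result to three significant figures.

R_L(min) ≈ 235 kΩ

Output resistance R_th = R_top‖R_bot = (820 × 9.14)/829.1 = 9.039 kΩ.
The fractional drop is R_th/(R_th + R_L); requiring this ≤ 0.0370 gives R_L ≥ R_th(1/0.0370 − 1) = 9.039 × 26.03 = 235 kΩ.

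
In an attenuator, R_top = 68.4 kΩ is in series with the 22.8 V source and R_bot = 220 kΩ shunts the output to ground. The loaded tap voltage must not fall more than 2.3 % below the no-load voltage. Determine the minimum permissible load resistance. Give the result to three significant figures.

Output resistance R_th = R_top‖R_bot = (68.4 × 220)/288.4 = 52.18 kΩ.
The fractional drop is R_th/(R_th + R_L); requiring this ≤ 0.0230 gives R_L ≥ R_th(1/0.0230 − 1) = 52.18 × 42.48 = 2.22 MΩ.

R_L(min) ≈ 2.22 MΩ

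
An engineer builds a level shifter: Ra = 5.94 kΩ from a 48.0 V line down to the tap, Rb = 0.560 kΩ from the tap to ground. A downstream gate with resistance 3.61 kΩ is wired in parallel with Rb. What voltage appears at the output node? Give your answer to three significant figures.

V_out ≈ 3.62 V

The load sits in parallel with Rb: Rb‖R_L = (560 × 3610) / (560 + 3610) = 484.8 Ω.
V_out = 48.0 × 484.8 / (5940 + 484.8) = 48.0 × 484.8/6425 = 3.62 V.
(Unloaded it would have been 4.14 V.)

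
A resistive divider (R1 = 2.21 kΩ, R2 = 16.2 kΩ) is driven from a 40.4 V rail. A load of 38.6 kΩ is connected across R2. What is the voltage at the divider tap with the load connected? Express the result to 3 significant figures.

The load sits in parallel with R2: R2‖R_L = (16.2 × 38.6) / (16.2 + 38.6) = 11.41 kΩ.
V_out = 40.4 × 11.41 / (2.21 + 11.41) = 40.4 × 11.41/13.62 = 33.8 V.

V_out ≈ 33.8 V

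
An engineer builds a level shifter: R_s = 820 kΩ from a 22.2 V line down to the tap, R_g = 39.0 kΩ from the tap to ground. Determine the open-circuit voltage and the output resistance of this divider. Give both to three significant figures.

V_th = 1.01 V, R_th = 37.2 kΩ

V_th is the open-circuit tap voltage: 22.2 × 39.0/(820 + 39.0) = 1.01 V.
With the supply zeroed, R_s and R_g appear in parallel from the tap: R_th = R_s‖R_g = (820 × 39.0)/859.0 = 37.2 kΩ.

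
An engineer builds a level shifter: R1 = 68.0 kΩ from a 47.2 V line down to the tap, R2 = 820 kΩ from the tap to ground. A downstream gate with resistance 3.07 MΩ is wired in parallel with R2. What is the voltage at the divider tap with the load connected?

V_out ≈ 42.7 V

The load sits in parallel with R2: R2‖R_L = (820 × 3070) / (820 + 3070) = 647.1 kΩ.
V_out = 47.2 × 647.1 / (68.0 + 647.1) = 47.2 × 647.1/715.1 = 42.7 V.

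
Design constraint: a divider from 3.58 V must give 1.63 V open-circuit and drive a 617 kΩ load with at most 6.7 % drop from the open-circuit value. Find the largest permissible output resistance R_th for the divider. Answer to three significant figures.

R_th ≤ 44.3 kΩ

Loading drop = R_th/(R_th + R_L) ≤ 0.0670, so R_th ≤ R_L · ε/(1−ε) = 617 kΩ × 0.0670/0.9330 = 44.3 kΩ.
(Any R1, R2 with R2/(R1+R2) = 0.455 and R1‖R2 ≤ 44.3 kΩ will meet the spec.)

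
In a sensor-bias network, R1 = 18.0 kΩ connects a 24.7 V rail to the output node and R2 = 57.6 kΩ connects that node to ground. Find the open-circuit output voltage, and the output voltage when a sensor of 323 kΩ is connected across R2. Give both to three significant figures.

Open-circuit: V = 24.7 × 57.6/(18.0 + 57.6) = 18.8 V.
With the load, R2 becomes R2‖R_L = 48.88 kΩ, so V = 24.7 × 48.88/66.88 = 18.1 V.

Unloaded: 18.8 V; loaded: 18.1 V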